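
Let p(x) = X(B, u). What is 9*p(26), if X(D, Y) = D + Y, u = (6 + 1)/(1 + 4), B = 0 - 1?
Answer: 18/5 ≈ 3.6000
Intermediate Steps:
B = -1
u = 7/5 ≈ 1.4000
p(x) = ⅖ (p(x) = -1 + 7/5 = ⅖)
9*p(26) = 9*(⅖) = 18/5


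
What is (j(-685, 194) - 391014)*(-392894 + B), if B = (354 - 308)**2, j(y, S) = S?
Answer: 152723857960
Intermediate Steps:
B = 2116 (B = 46**2 = 2116)
(j(-685, 194) - 391014)*(-392894 + B) = (194 - 391014)*(-392894 + 2116) = -390820*(-390778) = 152723857960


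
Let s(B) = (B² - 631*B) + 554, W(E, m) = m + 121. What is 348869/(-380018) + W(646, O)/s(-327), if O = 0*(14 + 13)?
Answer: -3218708453/3507566140 ≈ -0.91765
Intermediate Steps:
O = 0 (O = 0*27 = 0)
W(E, m) = 121 + m
s(B) = 554 + B² - 631*B
348869/(-380018) + W(646, O)/s(-327) = 348869/(-380018) + (121 + 0)/(554 + (-327)² - 631*(-327)) = 348869*(-1/380018) + 121/(554 + 106929 + 206337) = -348869/380018 + 121/313820 = -3218708453/3507566140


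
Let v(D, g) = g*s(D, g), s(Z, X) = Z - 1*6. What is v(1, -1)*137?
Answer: 685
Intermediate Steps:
s(Z, X) = -6 + Z (s(Z, X) = Z - 6 = -6 + Z)
v(D, g) = g*(-6 + D)
v(1, -1)*137 = -(-6 + 1)*137 = -1*(-5)*137 = 5*137 = 685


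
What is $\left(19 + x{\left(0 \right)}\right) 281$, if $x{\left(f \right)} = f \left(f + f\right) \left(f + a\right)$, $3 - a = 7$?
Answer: $5339$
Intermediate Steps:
$a = -4$ ($a = 3 - 7 = -4$)
$x{\left(f \right)} = 2 f^{2} \left(-4 + f\right)$ ($x{\left(f \right)} = f \left(f + f\right) \left(f - 4\right) = f 2 f \left(-4 + f\right) = 2 f^{2} \left(-4 + f\right)$)
$\left(19 + x{\left(0 \right)}\right) 281 = \left(19 + 2 \cdot 0^{2} \left(-4 + 0\right)\right) 281 = \left(19 + 2 \cdot 0 \left(-4\right)\right) 281 = \left(19 + 0\right) 281 = 19 \cdot 281 = 5339$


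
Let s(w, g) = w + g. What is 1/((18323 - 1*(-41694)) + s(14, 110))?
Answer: 1/60141 ≈ 1.6628e-5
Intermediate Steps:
s(w, g) = g + w
1/((18323 - 1*(-41694)) + s(14, 110)) = 1/((18323 - 1*(-41694)) + (110 + 14)) = 1/((18323 + 41694) + 124) = 1/(60017 + 124) = 1/60141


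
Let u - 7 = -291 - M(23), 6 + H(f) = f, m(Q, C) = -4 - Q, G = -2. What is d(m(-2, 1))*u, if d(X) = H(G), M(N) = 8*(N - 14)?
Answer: 2848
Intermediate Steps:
H(f) = -6 + f
M(N) = -112 + 8*N (M(N) = 8*(-14 + N) = -112 + 8*N)
d(X) = -8 (d(X) = -6 - 2 = -8)
u = -356 (u = 7 + (-291 - (-112 + 8*23)) = 7 + (-291 - (-112 + 184)) = 7 + (-291 - 1*72) = 7 + (-291 - 72) = 7 - 363 = -356)
d(m(-2, 1))*u = -8*(-356) = 2848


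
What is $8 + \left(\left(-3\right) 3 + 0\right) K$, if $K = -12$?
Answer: $116$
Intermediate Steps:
$8 + \left(\left(-3\right) 3 + 0\right) K = 8 + \left(\left(-3\right) 3 + 0\right) \left(-12\right) = 8 + \left(-9 + 0\right) \left(-12\right) = 8 - -108 = 8 + 108 = 116$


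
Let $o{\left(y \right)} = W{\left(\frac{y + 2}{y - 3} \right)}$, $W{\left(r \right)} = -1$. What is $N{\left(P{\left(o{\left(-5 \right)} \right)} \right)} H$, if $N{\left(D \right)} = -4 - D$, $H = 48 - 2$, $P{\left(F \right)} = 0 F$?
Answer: $-184$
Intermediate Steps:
$o{\left(y \right)} = -1$
$P{\left(F \right)} = 0$
$H = 46$ ($H = 48 - 2 = 46$)
$N{\left(P{\left(o{\left(-5 \right)} \right)} \right)} H = \left(-4 - 0\right) 46 = \left(-4 + 0\right) 46 = \left(-4\right) 46 = -184$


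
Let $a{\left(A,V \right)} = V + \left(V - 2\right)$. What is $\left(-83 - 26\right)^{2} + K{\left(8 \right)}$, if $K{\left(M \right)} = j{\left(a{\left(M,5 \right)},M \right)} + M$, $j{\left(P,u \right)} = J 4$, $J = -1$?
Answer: $11885$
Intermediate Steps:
$a{\left(A,V \right)} = -2 + 2 V$ ($a{\left(A,V \right)} = V + \left(-2 + V\right) = -2 + 2 V$)
$j{\left(P,u \right)} = -4$ ($j{\left(P,u \right)} = \left(-1\right) 4 = -4$)
$K{\left(M \right)} = -4 + M$
$\left(-83 - 26\right)^{2} + K{\left(8 \right)} = \left(-83 - 26\right)^{2} + \left(-4 + 8\right) = \left(-109\right)^{2} + 4 = 11881 + 4 = 11885$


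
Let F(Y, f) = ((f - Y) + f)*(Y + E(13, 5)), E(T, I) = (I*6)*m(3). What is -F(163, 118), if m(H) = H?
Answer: -18469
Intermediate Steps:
E(T, I) = 18*I (E(T, I) = (I*6)*3 = (6*I)*3 = 18*I)
F(Y, f) = (90 + Y)*(-Y + 2*f) (F(Y, f) = ((f - Y) + f)*(Y + 18*5) = (-Y + 2*f)*(Y + 90) = (-Y + 2*f)*(90 + Y) = (90 + Y)*(-Y + 2*f))
-F(163, 118) = -(-1*163² - 90*163 + 180*118 + 2*163*118) = -(-1*26569 - 14670 + 21240 + 38468) = -(-26569 - 14670 + 21240 + 38468) = -1*18469 = -18469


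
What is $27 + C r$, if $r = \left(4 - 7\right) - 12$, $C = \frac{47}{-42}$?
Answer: $\frac{613}{14} \approx 43.786$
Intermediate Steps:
$C = - \frac{47}{42}$ ($C = 47 \left(- \frac{1}{42}\right) = - \frac{47}{42} \approx -1.119$)
$r = -15$ ($r = -3 - 12 = -15$)
$27 + C r = 27 - - \frac{235}{14} = 27 + \frac{235}{14} = \frac{613}{14}$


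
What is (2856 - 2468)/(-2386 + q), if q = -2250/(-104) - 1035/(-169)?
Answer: -262288/1594171 ≈ -0.16453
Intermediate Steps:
q = 18765/676 (q = -2250*(-1/104) - 1035*(-1/169) = 1125/52 + 1035/169 = 18765/676 ≈ 27.759)
(2856 - 2468)/(-2386 + q) = (2856 - 2468)/(-2386 + 18765/676) = 388/(-1594171/676) = 388*(-676/1594171) = -262288/1594171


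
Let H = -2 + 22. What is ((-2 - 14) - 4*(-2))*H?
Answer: -160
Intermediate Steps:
H = 20
((-2 - 14) - 4*(-2))*H = ((-2 - 14) - 4*(-2))*20 = (-16 + 8)*20 = -8*20 = -160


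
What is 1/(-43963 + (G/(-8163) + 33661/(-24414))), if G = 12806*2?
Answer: -66430494/2920783829759 ≈ -2.2744e-5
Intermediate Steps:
G = 25612
1/(-43963 + (G/(-8163) + 33661/(-24414))) = 1/(-43963 + (25612/(-8163) + 33661/(-24414))) = 1/(-43963 + (25612*(-1/8163) + 33661*(-1/24414))) = 1/(-43963 + (-25612/8163 - 33661/24414)) = 1/(-43963 - 300022037/66430494) = 1/(-2920783829759/66430494) = -66430494/2920783829759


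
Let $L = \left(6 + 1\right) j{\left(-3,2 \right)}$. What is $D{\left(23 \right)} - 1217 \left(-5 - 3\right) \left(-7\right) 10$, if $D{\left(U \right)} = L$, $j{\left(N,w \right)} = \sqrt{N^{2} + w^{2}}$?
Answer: $-681520 + 7 \sqrt{13} \approx -6.815 \cdot 10^{5}$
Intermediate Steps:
$L = 7 \sqrt{13}$ ($L = \left(6 + 1\right) \sqrt{\left(-3\right)^{2} + 2^{2}} = 7 \sqrt{9 + 4} = 7 \sqrt{13} \approx 25.239$)
$D{\left(U \right)} = 7 \sqrt{13}$
$D{\left(23 \right)} - 1217 \left(-5 - 3\right) \left(-7\right) 10 = 7 \sqrt{13} - 1217 \left(-5 - 3\right) \left(-7\right) 10 = 7 \sqrt{13} - 1217 \left(-8\right) \left(-7\right) 10 = 7 \sqrt{13} - 1217 \cdot 56 \cdot 10 = 7 \sqrt{13} - 681520 = -681520 + 7 \sqrt{13}$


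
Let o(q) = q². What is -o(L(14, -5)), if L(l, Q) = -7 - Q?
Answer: -4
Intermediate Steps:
-o(L(14, -5)) = -(-7 - 1*(-5))² = -(-7 + 5)² = -1*(-2)² = -1*4 = -4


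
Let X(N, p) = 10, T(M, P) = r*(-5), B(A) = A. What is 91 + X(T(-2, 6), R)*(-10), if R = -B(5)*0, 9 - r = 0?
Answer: -9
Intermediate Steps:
r = 9 (r = 9 - 1*0 = 9 + 0 = 9)
T(M, P) = -45 (T(M, P) = 9*(-5) = -45)
R = 0 (R = -1*5*0 = -5*0 = 0)
91 + X(T(-2, 6), R)*(-10) = 91 + 10*(-10) = 91 - 100 = -9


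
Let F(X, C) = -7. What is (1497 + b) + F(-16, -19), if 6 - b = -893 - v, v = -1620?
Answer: 769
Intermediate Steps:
b = -721 (b = 6 - (-893 - 1*(-1620)) = 6 - (-893 + 1620) = 6 - 1*727 = 6 - 727 = -721)
(1497 + b) + F(-16, -19) = (1497 - 721) - 7 = 776 - 7 = 769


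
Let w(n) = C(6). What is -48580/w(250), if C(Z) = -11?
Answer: 48580/11 ≈ 4416.4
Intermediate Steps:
w(n) = -11
-48580/w(250) = -48580/(-11) = -48580*(-1/11) = 48580/11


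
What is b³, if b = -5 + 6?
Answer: 1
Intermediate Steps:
b = 1
b³ = 1³ = 1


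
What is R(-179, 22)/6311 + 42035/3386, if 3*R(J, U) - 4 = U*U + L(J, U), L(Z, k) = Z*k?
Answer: 261388985/21369046 ≈ 12.232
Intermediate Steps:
R(J, U) = 4/3 + U**2/3 + J*U/3 (R(J, U) = 4/3 + (U*U + J*U)/3 = 4/3 + (U**2 + J*U)/3 = 4/3 + (U**2/3 + J*U/3) = 4/3 + U**2/3 + J*U/3)
R(-179, 22)/6311 + 42035/3386 = (4/3 + (1/3)*22**2 + (1/3)*(-179)*22)/6311 + 42035/3386 = (4/3 + (1/3)*484 - 3938/3)*(1/6311) + 42035*(1/3386) = (4/3 + 484/3 - 3938/3)*(1/6311) + 42035/3386 = -1150*1/6311 + 42035/3386 = -1150/6311 + 42035/3386 = 261388985/21369046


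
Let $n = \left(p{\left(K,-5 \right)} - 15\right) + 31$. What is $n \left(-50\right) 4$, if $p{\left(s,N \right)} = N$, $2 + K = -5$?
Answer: $-2200$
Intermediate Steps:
$K = -7$ ($K = -2 - 5 = -7$)
$n = 11$ ($n = \left(-5 - 15\right) + 31 = -20 + 31 = 11$)
$n \left(-50\right) 4 = 11 \left(-50\right) 4 = \left(-550\right) 4 = -2200$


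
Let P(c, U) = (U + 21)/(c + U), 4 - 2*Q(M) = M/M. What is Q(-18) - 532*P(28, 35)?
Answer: -8485/18 ≈ -471.39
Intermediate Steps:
Q(M) = 3/2 (Q(M) = 2 - M/(2*M) = 2 - ½*1 = 2 - ½ = 3/2)
P(c, U) = (21 + U)/(U + c)
Q(-18) - 532*P(28, 35) = 3/2 - 532*(21 + 35)/(35 + 28) = 3/2 - 532*56/63 = 3/2 - 76*56/9 = 3/2 - 532*8/9 = 3/2 - 4256/9 = -8485/18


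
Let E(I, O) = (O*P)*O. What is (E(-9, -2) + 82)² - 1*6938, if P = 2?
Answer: 1162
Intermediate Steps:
E(I, O) = 2*O² (E(I, O) = (O*2)*O = (2*O)*O = 2*O²)
(E(-9, -2) + 82)² - 1*6938 = (2*(-2)² + 82)² - 1*6938 = (2*4 + 82)² - 6938 = (8 + 82)² - 6938 = 90² - 6938 = 8100 - 6938 = 1162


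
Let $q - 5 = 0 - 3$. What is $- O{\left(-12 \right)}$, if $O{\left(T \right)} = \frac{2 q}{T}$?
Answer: $\frac{1}{3} \approx 0.33333$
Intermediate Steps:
$q = 2$ ($q = 5 + \left(0 - 3\right) = 5 - 3 = 2$)
$O{\left(T \right)} = \frac{4}{T}$ ($O{\left(T \right)} = \frac{2 \cdot 2}{T} = \frac{4}{T}$)
$- O{\left(-12 \right)} = - \frac{4}{-12} = - \frac{4 \left(-1\right)}{12} = \left(-1\right) \left(- \frac{1}{3}\right) = \frac{1}{3}$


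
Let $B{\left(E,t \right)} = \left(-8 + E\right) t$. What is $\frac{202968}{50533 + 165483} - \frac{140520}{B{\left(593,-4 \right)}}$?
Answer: $\frac{64228153}{1053078} \approx 60.991$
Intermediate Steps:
$B{\left(E,t \right)} = t \left(-8 + E\right)$
$\frac{202968}{50533 + 165483} - \frac{140520}{B{\left(593,-4 \right)}} = \frac{202968}{50533 + 165483} - \frac{140520}{\left(-4\right) \left(-8 + 593\right)} = \frac{202968}{216016} - \frac{140520}{\left(-4\right) 585} = 202968 \cdot \frac{1}{216016} - \frac{140520}{-2340} = \frac{25371}{27002} - - \frac{2342}{39} = \frac{25371}{27002} + \frac{2342}{39} = \frac{64228153}{1053078}$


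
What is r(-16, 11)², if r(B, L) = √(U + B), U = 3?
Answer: -13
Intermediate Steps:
r(B, L) = √(3 + B)
r(-16, 11)² = (√(3 - 16))² = (√(-13))² = (I*√13)² = -13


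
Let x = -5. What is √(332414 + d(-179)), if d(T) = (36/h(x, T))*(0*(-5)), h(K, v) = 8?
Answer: √332414 ≈ 576.55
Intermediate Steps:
d(T) = 0 (d(T) = (36/8)*(0*(-5)) = (36*(⅛))*0 = (9/2)*0 = 0)
√(332414 + d(-179)) = √(332414 + 0) = √332414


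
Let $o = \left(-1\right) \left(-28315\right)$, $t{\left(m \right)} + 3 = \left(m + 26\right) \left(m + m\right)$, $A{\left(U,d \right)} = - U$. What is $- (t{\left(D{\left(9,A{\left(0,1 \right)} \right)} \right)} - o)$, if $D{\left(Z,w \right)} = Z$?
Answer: $27688$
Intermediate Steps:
$t{\left(m \right)} = -3 + 2 m \left(26 + m\right)$ ($t{\left(m \right)} = -3 + \left(m + 26\right) \left(m + m\right) = -3 + \left(26 + m\right) 2 m = -3 + 2 m \left(26 + m\right)$)
$o = 28315$
$- (t{\left(D{\left(9,A{\left(0,1 \right)} \right)} \right)} - o) = - (\left(-3 + 2 \cdot 9^{2} + 52 \cdot 9\right) - 28315) = - (\left(-3 + 2 \cdot 81 + 468\right) - 28315) = - (\left(-3 + 162 + 468\right) - 28315) = - (627 - 28315) = \left(-1\right) \left(-27688\right) = 27688$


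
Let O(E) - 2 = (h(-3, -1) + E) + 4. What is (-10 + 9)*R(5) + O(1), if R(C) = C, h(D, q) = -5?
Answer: -3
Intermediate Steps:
O(E) = 1 + E (O(E) = 2 + ((-5 + E) + 4) = 2 + (-1 + E) = 1 + E)
(-10 + 9)*R(5) + O(1) = (-10 + 9)*5 + (1 + 1) = -1*5 + 2 = -5 + 2 = -3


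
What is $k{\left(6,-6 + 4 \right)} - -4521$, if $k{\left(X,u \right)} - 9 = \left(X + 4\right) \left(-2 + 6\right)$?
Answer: $4570$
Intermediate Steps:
$k{\left(X,u \right)} = 25 + 4 X$ ($k{\left(X,u \right)} = 9 + \left(X + 4\right) \left(-2 + 6\right) = 9 + \left(4 + X\right) 4 = 9 + \left(16 + 4 X\right) = 25 + 4 X$)
$k{\left(6,-6 + 4 \right)} - -4521 = \left(25 + 4 \cdot 6\right) - -4521 = \left(25 + 24\right) + 4521 = 49 + 4521 = 4570$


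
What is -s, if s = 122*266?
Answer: -32452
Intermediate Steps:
s = 32452
-s = -1*32452 = -32452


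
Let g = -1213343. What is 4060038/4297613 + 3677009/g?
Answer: -10876142992483/5214478650259 ≈ -2.0858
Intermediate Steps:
4060038/4297613 + 3677009/g = 4060038/4297613 + 3677009/(-1213343) = 4060038*(1/4297613) + 3677009*(-1/1213343) = 4060038/4297613 - 3677009/1213343 = -10876142992483/5214478650259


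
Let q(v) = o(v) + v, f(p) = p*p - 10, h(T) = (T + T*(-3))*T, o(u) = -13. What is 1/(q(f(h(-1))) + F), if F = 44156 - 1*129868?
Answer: -1/85731 ≈ -1.1664e-5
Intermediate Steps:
h(T) = -2*T**2 (h(T) = (T - 3*T)*T = (-2*T)*T = -2*T**2)
f(p) = -10 + p**2 (f(p) = p**2 - 10 = -10 + p**2)
F = -85712 (F = 44156 - 129868 = -85712)
q(v) = -13 + v
1/(q(f(h(-1))) + F) = 1/((-13 + (-10 + (-2*(-1)**2)**2)) - 85712) = 1/((-13 + (-10 + (-2*1)**2)) - 85712) = 1/((-13 + (-10 + (-2)**2)) - 85712) = 1/((-13 + (-10 + 4)) - 85712) = 1/((-13 - 6) - 85712) = 1/(-19 - 85712) = 1/(-85731) = -1/85731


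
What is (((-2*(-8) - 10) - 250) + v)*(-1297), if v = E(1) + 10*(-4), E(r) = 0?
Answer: 368348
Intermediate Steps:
v = -40 (v = 0 + 10*(-4) = 0 - 40 = -40)
(((-2*(-8) - 10) - 250) + v)*(-1297) = (((-2*(-8) - 10) - 250) - 40)*(-1297) = (((16 - 10) - 250) - 40)*(-1297) = ((6 - 250) - 40)*(-1297) = (-244 - 40)*(-1297) = -284*(-1297) = 368348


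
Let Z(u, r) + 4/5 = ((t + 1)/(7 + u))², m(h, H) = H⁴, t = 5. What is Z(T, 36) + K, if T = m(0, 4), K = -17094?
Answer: -5912150926/345845 ≈ -17095.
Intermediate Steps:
T = 256 (T = 4⁴ = 256)
Z(u, r) = -⅘ + 36/(7 + u)² (Z(u, r) = -⅘ + ((5 + 1)/(7 + u))² = -⅘ + (6/(7 + u))² = -⅘ + 36/(7 + u)²)
Z(T, 36) + K = (-⅘ + 36/(7 + 256)²) - 17094 = (-⅘ + 36/263²) - 17094 = (-⅘ + 36*(1/69169)) - 17094 = (-⅘ + 36/69169) - 17094 = -276496/345845 - 17094 = -5912150926/345845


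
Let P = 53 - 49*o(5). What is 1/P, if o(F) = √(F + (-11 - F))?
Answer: 53/29220 + 49*I*√11/29220 ≈ 0.0018138 + 0.0055618*I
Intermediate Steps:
o(F) = I*√11 (o(F) = √(-11) = I*√11)
P = 53 - 49*I*√11 ≈ 53.0 - 162.51*I
1/P = 1/(53 - 49*I*√11)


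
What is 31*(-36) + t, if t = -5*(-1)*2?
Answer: -1106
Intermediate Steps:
t = 10 (t = 5*2 = 10)
31*(-36) + t = 31*(-36) + 10 = -1116 + 10 = -1106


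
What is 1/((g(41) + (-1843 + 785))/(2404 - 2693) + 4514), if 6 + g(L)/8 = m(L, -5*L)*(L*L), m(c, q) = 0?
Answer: 289/1305652 ≈ 0.00022135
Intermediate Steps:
g(L) = -48 (g(L) = -48 + 8*(0*(L*L)) = -48 + 8*(0*L²) = -48 + 8*0 = -48 + 0 = -48)
1/((g(41) + (-1843 + 785))/(2404 - 2693) + 4514) = 1/((-48 + (-1843 + 785))/(2404 - 2693) + 4514) = 1/((-48 - 1058)/(-289) + 4514) = 1/(-1106*(-1/289) + 4514) = 1/(1106/289 + 4514) = 1/(1305652/289) = 289/1305652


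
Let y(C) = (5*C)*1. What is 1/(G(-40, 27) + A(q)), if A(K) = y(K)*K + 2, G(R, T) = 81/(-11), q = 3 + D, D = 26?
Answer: 11/46196 ≈ 0.00023812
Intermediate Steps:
y(C) = 5*C
q = 29 (q = 3 + 26 = 29)
G(R, T) = -81/11 (G(R, T) = 81*(-1/11) = -81/11)
A(K) = 2 + 5*K² (A(K) = (5*K)*K + 2 = 5*K² + 2 = 2 + 5*K²)
1/(G(-40, 27) + A(q)) = 1/(-81/11 + (2 + 5*29²)) = 1/(-81/11 + (2 + 5*841)) = 1/(-81/11 + (2 + 4205)) = 1/(-81/11 + 4207) = 1/(46196/11) = 11/46196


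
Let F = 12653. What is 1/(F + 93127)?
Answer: 1/105780 ≈ 9.4536e-6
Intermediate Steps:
1/(F + 93127) = 1/(12653 + 93127) = 1/105780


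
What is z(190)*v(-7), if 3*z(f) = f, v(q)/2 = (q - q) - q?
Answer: 2660/3 ≈ 886.67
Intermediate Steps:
v(q) = -2*q (v(q) = 2*((q - q) - q) = 2*(0 - q) = 2*(-q) = -2*q)
z(f) = f/3
z(190)*v(-7) = ((⅓)*190)*(-2*(-7)) = (190/3)*14 = 2660/3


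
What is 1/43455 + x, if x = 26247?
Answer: 1140563386/43455 ≈ 26247.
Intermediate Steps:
1/43455 + x = 1/43455 + 26247 = 1140563386/43455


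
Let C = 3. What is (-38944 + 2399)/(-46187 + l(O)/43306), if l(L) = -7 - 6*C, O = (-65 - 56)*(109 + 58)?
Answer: 1582617770/2000174247 ≈ 0.79124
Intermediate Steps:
O = -20207 (O = -121*167 = -20207)
l(L) = -25 (l(L) = -7 - 6*3 = -7 - 18 = -25)
(-38944 + 2399)/(-46187 + l(O)/43306) = (-38944 + 2399)/(-46187 - 25/43306) = -36545/(-46187 - 25*1/43306) = -36545/(-46187 - 25/43306) = -36545/(-2000174247/43306) = -36545*(-43306/2000174247) = 1582617770/2000174247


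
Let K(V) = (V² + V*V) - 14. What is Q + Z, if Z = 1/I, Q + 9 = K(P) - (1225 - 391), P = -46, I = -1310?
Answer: 4421249/1310 ≈ 3375.0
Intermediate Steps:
K(V) = -14 + 2*V² (K(V) = (V² + V²) - 14 = 2*V² - 14 = -14 + 2*V²)
Q = 3375 (Q = -9 + ((-14 + 2*(-46)²) - (1225 - 391)) = -9 + ((-14 + 2*2116) - 1*834) = -9 + ((-14 + 4232) - 834) = -9 + (4218 - 834) = -9 + 3384 = 3375)
Z = -1/1310 (Z = 1/(-1310) = -1/1310 ≈ -0.00076336)
Q + Z = 3375 - 1/1310 = 4421249/1310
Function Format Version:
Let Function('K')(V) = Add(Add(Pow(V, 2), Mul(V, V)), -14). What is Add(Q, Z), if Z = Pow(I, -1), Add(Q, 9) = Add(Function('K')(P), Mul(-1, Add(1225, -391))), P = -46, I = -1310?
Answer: Rational(4421249, 1310) ≈ 3375.0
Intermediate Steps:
Function('K')(V) = Add(-14, Mul(2, Pow(V, 2))) (Function('K')(V) = Add(Add(Pow(V, 2), Pow(V, 2)), -14) = Add(Mul(2, Pow(V, 2)), -14) = Add(-14, Mul(2, Pow(V, 2))))
Q = 3375 (Q = Add(-9, Add(Add(-14, Mul(2, Pow(-46, 2))), Mul(-1, Add(1225, -391)))) = Add(-9, Add(Add(-14, Mul(2, 2116)), Mul(-1, 834))) = Add(-9, Add(Add(-14, 4232), -834)) = Add(-9, Add(4218, -834)) = Add(-9, 3384) = 3375)
Z = Rational(-1, 1310) (Z = Pow(-1310, -1) = Rational(-1, 1310) ≈ -0.00076336)
Add(Q, Z) = Add(3375, Rational(-1, 1310)) = Rational(4421249, 1310)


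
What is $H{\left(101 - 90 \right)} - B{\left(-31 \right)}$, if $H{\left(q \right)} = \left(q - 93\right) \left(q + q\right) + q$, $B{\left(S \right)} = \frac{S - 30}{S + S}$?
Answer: $- \frac{111227}{62} \approx -1794.0$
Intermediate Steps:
$B{\left(S \right)} = \frac{-30 + S}{2 S}$
$H{\left(q \right)} = q + 2 q \left(-93 + q\right)$ ($H{\left(q \right)} = \left(-93 + q\right) 2 q + q = 2 q \left(-93 + q\right) + q = q + 2 q \left(-93 + q\right)$)
$H{\left(101 - 90 \right)} - B{\left(-31 \right)} = \left(101 - 90\right) \left(-185 + 2 \left(101 - 90\right)\right) - \frac{-30 - 31}{2 \left(-31\right)} = \left(101 - 90\right) \left(-185 + 2 \left(101 - 90\right)\right) - \frac{1}{2} \left(- \frac{1}{31}\right) \left(-61\right) = 11 \left(-185 + 2 \cdot 11\right) - \frac{61}{62} = 11 \left(-185 + 22\right) - \frac{61}{62} = 11 \left(-163\right) - \frac{61}{62} = -1793 - \frac{61}{62} = - \frac{111227}{62}$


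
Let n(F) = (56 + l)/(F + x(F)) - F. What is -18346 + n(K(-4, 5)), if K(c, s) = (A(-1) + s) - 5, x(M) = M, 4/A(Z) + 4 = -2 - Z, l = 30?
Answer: -367979/20 ≈ -18399.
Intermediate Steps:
A(Z) = 4/(-6 - Z) (A(Z) = 4/(-4 + (-2 - Z)) = 4/(-6 - Z))
K(c, s) = -29/5 + s (K(c, s) = (-4/(6 - 1) + s) - 5 = (-4/5 + s) - 5 = (-4*⅕ + s) - 5 = (-⅘ + s) - 5 = -29/5 + s)
n(F) = -F + 43/F (n(F) = (56 + 30)/(F + F) - F = 86/((2*F)) - F = 86*(1/(2*F)) - F = 43/F - F = -F + 43/F)
-18346 + n(K(-4, 5)) = -18346 + (-(-29/5 + 5) + 43/(-29/5 + 5)) = -18346 + (-1*(-⅘) + 43/(-⅘)) = -18346 + (⅘ + 43*(-5/4)) = -18346 + (⅘ - 215/4) = -18346 - 1059/20 = -367979/20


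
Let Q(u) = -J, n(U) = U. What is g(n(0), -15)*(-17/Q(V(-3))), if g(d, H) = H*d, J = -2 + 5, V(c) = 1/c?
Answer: 0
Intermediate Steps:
J = 3
Q(u) = -3 (Q(u) = -1*3 = -3)
g(n(0), -15)*(-17/Q(V(-3))) = (-15*0)*(-17/(-3)) = 0*(-17*(-⅓)) = 0*(17/3) = 0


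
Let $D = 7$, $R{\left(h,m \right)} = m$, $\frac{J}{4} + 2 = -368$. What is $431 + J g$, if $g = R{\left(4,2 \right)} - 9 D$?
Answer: $90711$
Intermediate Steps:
$J = -1480$ ($J = -8 + 4 \left(-368\right) = -8 - 1472 = -1480$)
$g = -61$ ($g = 2 - 63 = -61$)
$431 + J g = 431 - -90280 = 431 + 90280 = 90711$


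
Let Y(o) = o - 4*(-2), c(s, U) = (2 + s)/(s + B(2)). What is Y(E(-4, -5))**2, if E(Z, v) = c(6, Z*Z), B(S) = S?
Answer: 81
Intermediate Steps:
c(s, U) = 1 (c(s, U) = (2 + s)/(s + 2) = (2 + s)/(2 + s) = 1)
E(Z, v) = 1
Y(o) = 8 + o (Y(o) = o + 8 = 8 + o)
Y(E(-4, -5))**2 = (8 + 1)**2 = 9**2 = 81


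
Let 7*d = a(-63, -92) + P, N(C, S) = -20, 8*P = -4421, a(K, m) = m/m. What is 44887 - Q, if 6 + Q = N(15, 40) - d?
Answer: 2510715/56 ≈ 44834.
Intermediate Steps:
a(K, m) = 1
P = -4421/8 (P = (⅛)*(-4421) = -4421/8 ≈ -552.63)
d = -4413/56 (d = (1 - 4421/8)/7 = (⅐)*(-4413/8) = -4413/56 ≈ -78.804)
Q = 2957/56 (Q = -6 + (-20 - 1*(-4413/56)) = -6 + (-20 + 4413/56) = -6 + 3293/56 = 2957/56 ≈ 52.804)
44887 - Q = 44887 - 1*2957/56 = 44887 - 2957/56 = 2510715/56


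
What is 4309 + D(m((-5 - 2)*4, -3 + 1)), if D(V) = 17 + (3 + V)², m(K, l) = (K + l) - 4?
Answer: 5287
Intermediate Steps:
m(K, l) = -4 + K + l
4309 + D(m((-5 - 2)*4, -3 + 1)) = 4309 + (17 + (3 + (-4 + (-5 - 2)*4 + (-3 + 1)))²) = 4309 + (17 + (3 + (-4 - 7*4 - 2))²) = 4309 + (17 + (3 + (-4 - 28 - 2))²) = 4309 + (17 + (3 - 34)²) = 4309 + (17 + (-31)²) = 4309 + (17 + 961) = 4309 + 978 = 5287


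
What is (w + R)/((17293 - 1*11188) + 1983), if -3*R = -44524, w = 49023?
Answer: 191593/24264 ≈ 7.8962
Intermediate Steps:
R = 44524/3 (R = -1/3*(-44524) = 44524/3 ≈ 14841.)
(w + R)/((17293 - 1*11188) + 1983) = (49023 + 44524/3)/((17293 - 1*11188) + 1983) = 191593/(3*((17293 - 11188) + 1983)) = 191593/(3*(6105 + 1983)) = (191593/3)/8088 = (191593/3)*(1/8088) = 191593/24264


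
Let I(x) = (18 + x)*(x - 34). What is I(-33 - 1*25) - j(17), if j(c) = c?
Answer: 3663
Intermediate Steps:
I(x) = (-34 + x)*(18 + x) (I(x) = (18 + x)*(-34 + x) = (-34 + x)*(18 + x))
I(-33 - 1*25) - j(17) = (-612 + (-33 - 1*25)² - 16*(-33 - 1*25)) - 1*17 = (-612 + (-33 - 25)² - 16*(-33 - 25)) - 17 = (-612 + (-58)² - 16*(-58)) - 17 = (-612 + 3364 + 928) - 17 = 3680 - 17 = 3663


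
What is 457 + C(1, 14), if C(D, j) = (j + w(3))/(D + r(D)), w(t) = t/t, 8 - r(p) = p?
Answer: 3671/8 ≈ 458.88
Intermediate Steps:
r(p) = 8 - p
w(t) = 1
C(D, j) = ⅛ + j/8 (C(D, j) = (j + 1)/(D + (8 - D)) = (1 + j)/8 = (1 + j)*(⅛) = ⅛ + j/8)
457 + C(1, 14) = 457 + (⅛ + (⅛)*14) = 457 + (⅛ + 7/4) = 457 + 15/8 = 3671/8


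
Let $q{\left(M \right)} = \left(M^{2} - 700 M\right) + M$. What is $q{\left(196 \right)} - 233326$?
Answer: $-331914$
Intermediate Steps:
$q{\left(M \right)} = M^{2} - 699 M$
$q{\left(196 \right)} - 233326 = 196 \left(-699 + 196\right) - 233326 = 196 \left(-503\right) - 233326 = -98588 - 233326 = -331914$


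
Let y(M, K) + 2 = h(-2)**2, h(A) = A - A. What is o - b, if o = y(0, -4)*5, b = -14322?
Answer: 14312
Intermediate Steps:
h(A) = 0
y(M, K) = -2 (y(M, K) = -2 + 0**2 = -2 + 0 = -2)
o = -10 (o = -2*5 = -10)
o - b = -10 - 1*(-14322) = -10 + 14322 = 14312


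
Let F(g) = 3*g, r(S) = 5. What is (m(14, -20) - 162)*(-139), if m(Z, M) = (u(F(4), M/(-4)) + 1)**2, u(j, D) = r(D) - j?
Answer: 17514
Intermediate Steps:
u(j, D) = 5 - j
m(Z, M) = 36 (m(Z, M) = ((5 - 3*4) + 1)**2 = ((5 - 1*12) + 1)**2 = ((5 - 12) + 1)**2 = (-7 + 1)**2 = (-6)**2 = 36)
(m(14, -20) - 162)*(-139) = (36 - 162)*(-139) = -126*(-139) = 17514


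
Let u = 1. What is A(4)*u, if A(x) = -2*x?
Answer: -8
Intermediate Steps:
A(4)*u = -2*4*1 = -8*1 = -8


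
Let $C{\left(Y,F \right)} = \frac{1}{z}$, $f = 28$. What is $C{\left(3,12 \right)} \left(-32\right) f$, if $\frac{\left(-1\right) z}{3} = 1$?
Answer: $\frac{896}{3} \approx 298.67$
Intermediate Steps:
$z = -3$ ($z = \left(-3\right) 1 = -3$)
$C{\left(Y,F \right)} = - \frac{1}{3}$ ($C{\left(Y,F \right)} = \frac{1}{-3} = - \frac{1}{3}$)
$C{\left(3,12 \right)} \left(-32\right) f = \left(- \frac{1}{3}\right) \left(-32\right) 28 = \frac{32}{3} \cdot 28 = \frac{896}{3}$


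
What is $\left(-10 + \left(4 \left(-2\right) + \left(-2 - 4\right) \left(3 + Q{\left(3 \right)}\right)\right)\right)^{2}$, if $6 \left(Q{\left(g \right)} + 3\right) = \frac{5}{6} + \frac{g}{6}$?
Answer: $\frac{3364}{9} \approx 373.78$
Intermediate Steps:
$Q{\left(g \right)} = - \frac{103}{36} + \frac{g}{36}$ ($Q{\left(g \right)} = -3 + \frac{\frac{5}{6} + \frac{g}{6}}{6} = -3 + \left(\frac{5}{36} + \frac{g}{36}\right) = - \frac{103}{36} + \frac{g}{36}$)
$\left(-10 + \left(4 \left(-2\right) + \left(-2 - 4\right) \left(3 + Q{\left(3 \right)}\right)\right)\right)^{2} = \left(-10 + \left(4 \left(-2\right) + \left(-2 - 4\right) \left(3 + \left(- \frac{103}{36} + \frac{1}{36} \cdot 3\right)\right)\right)\right)^{2} = \left(-10 - \left(8 + 6 \left(3 + \left(- \frac{103}{36} + \frac{1}{12}\right)\right)\right)\right)^{2} = \left(-10 - \left(8 + 6 \left(3 - \frac{25}{9}\right)\right)\right)^{2} = \left(-10 - \frac{28}{3}\right)^{2} = \left(- \frac{58}{3}\right)^{2} = \frac{3364}{9}$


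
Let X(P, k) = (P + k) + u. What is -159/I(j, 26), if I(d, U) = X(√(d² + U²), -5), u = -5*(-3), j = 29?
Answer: 1590/1417 - 159*√1517/1417 ≈ -3.2483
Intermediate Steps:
u = 15
X(P, k) = 15 + P + k (X(P, k) = (P + k) + 15 = 15 + P + k)
I(d, U) = 10 + √(U² + d²) (I(d, U) = 15 + √(d² + U²) - 5 = 15 + √(U² + d²) - 5 = 10 + √(U² + d²))
-159/I(j, 26) = -159/(10 + √(26² + 29²)) = -159/(10 + √(676 + 841)) = -159/(10 + √1517)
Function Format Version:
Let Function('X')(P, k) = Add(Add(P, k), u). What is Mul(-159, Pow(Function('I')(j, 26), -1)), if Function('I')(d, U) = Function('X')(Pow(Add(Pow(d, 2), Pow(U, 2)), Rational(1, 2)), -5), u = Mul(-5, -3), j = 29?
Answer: Add(Rational(1590, 1417), Mul(Rational(-159, 1417), Pow(1517, Rational(1, 2)))) ≈ -3.2483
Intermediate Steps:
u = 15
Function('X')(P, k) = Add(15, P, k) (Function('X')(P, k) = Add(Add(P, k), 15) = Add(15, P, k))
Function('I')(d, U) = Add(10, Pow(Add(Pow(U, 2), Pow(d, 2)), Rational(1, 2))) (Function('I')(d, U) = Add(15, Pow(Add(Pow(d, 2), Pow(U, 2)), Rational(1, 2)), -5) = Add(15, Pow(Add(Pow(U, 2), Pow(d, 2)), Rational(1, 2)), -5) = Add(10, Pow(Add(Pow(U, 2), Pow(d, 2)), Rational(1, 2))))
Mul(-159, Pow(Function('I')(j, 26), -1)) = Mul(-159, Pow(Add(10, Pow(Add(Pow(26, 2), Pow(29, 2)), Rational(1, 2))), -1)) = Mul(-159, Pow(Add(10, Pow(Add(676, 841), Rational(1, 2))), -1)) = Mul(-159, Pow(Add(10, Pow(1517, Rational(1, 2))), -1))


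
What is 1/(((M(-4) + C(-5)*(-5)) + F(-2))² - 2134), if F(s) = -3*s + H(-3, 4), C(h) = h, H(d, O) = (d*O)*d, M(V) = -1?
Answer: 1/2222 ≈ 0.00045004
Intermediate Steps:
H(d, O) = O*d² (H(d, O) = (O*d)*d = O*d²)
F(s) = 36 - 3*s (F(s) = -3*s + 4*(-3)² = -3*s + 4*9 = -3*s + 36 = 36 - 3*s)
1/(((M(-4) + C(-5)*(-5)) + F(-2))² - 2134) = 1/(((-1 - 5*(-5)) + (36 - 3*(-2)))² - 2134) = 1/(((-1 + 25) + (36 + 6))² - 2134) = 1/((24 + 42)² - 2134) = 1/(66² - 2134) = 1/(4356 - 2134) = 1/2222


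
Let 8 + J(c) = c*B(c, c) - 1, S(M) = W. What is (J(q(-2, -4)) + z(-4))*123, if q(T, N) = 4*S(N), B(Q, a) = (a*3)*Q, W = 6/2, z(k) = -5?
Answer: 635910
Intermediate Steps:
W = 3 (W = 6*(1/2) = 3)
B(Q, a) = 3*Q*a (B(Q, a) = (3*a)*Q = 3*Q*a)
S(M) = 3
q(T, N) = 12 (q(T, N) = 4*3 = 12)
J(c) = -9 + 3*c**3 (J(c) = -8 + (c*(3*c*c) - 1) = -8 + (c*(3*c**2) - 1) = -8 + (3*c**3 - 1) = -8 + (-1 + 3*c**3) = -9 + 3*c**3)
(J(q(-2, -4)) + z(-4))*123 = ((-9 + 3*12**3) - 5)*123 = ((-9 + 3*1728) - 5)*123 = ((-9 + 5184) - 5)*123 = (5175 - 5)*123 = 5170*123 = 635910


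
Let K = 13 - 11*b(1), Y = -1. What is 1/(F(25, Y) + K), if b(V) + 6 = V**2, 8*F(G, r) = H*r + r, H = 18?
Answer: 8/525 ≈ 0.015238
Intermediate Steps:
F(G, r) = 19*r/8 (F(G, r) = (18*r + r)/8 = (19*r)/8 = 19*r/8)
b(V) = -6 + V**2
K = 68 (K = 13 - 11*(-6 + 1**2) = 13 - 11*(-6 + 1) = 13 - 11*(-5) = 13 + 55 = 68)
1/(F(25, Y) + K) = 1/((19/8)*(-1) + 68) = 1/(-19/8 + 68) = 1/(525/8) = 8/525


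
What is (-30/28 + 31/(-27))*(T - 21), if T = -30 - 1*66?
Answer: 10907/42 ≈ 259.69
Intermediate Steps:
T = -96 (T = -30 - 66 = -96)
(-30/28 + 31/(-27))*(T - 21) = (-30/28 + 31/(-27))*(-96 - 21) = (-30*1/28 + 31*(-1/27))*(-117) = (-15/14 - 31/27)*(-117) = -839/378*(-117) = 10907/42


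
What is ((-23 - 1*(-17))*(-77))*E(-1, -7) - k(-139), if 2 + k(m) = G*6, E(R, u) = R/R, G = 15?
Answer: 374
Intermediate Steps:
E(R, u) = 1
k(m) = 88 (k(m) = -2 + 15*6 = -2 + 90 = 88)
((-23 - 1*(-17))*(-77))*E(-1, -7) - k(-139) = ((-23 - 1*(-17))*(-77))*1 - 1*88 = ((-23 + 17)*(-77))*1 - 88 = -6*(-77)*1 - 88 = 462*1 - 88 = 462 - 88 = 374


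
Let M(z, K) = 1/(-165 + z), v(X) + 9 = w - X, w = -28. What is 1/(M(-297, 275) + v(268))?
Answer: -462/140911 ≈ -0.0032787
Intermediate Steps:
v(X) = -37 - X (v(X) = -9 + (-28 - X) = -37 - X)
1/(M(-297, 275) + v(268)) = 1/(1/(-165 - 297) + (-37 - 1*268)) = 1/(1/(-462) + (-37 - 268)) = 1/(-1/462 - 305) = 1/(-140911/462) = -462/140911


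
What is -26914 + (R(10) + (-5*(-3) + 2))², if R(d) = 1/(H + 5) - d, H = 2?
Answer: -1316286/49 ≈ -26863.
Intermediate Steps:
R(d) = ⅐ - d (R(d) = 1/(2 + 5) - d = 1/7 - d = ⅐ - d)
-26914 + (R(10) + (-5*(-3) + 2))² = -26914 + ((⅐ - 1*10) + (-5*(-3) + 2))² = -26914 + ((⅐ - 10) + (15 + 2))² = -26914 + (-69/7 + 17)² = -26914 + (50/7)² = -26914 + 2500/49 = -1316286/49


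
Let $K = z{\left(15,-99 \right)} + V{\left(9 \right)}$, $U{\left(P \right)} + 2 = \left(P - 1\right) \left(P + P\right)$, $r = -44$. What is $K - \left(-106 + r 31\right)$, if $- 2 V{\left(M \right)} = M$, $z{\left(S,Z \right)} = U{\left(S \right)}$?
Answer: $\frac{3767}{2} \approx 1883.5$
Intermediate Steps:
$U{\left(P \right)} = -2 + 2 P \left(-1 + P\right)$ ($U{\left(P \right)} = -2 + \left(P - 1\right) \left(P + P\right) = -2 + \left(-1 + P\right) 2 P = -2 + 2 P \left(-1 + P\right)$)
$z{\left(S,Z \right)} = -2 - 2 S + 2 S^{2}$
$V{\left(M \right)} = - \frac{M}{2}$
$K = \frac{827}{2}$ ($K = \left(-2 - 30 + 2 \cdot 15^{2}\right) - \frac{9}{2} = \left(-2 - 30 + 2 \cdot 225\right) - \frac{9}{2} = \left(-2 - 30 + 450\right) - \frac{9}{2} = 418 - \frac{9}{2} = \frac{827}{2} \approx 413.5$)
$K - \left(-106 + r 31\right) = \frac{827}{2} - \left(-106 - 1364\right) = \frac{827}{2} - -1470 = \frac{827}{2} + 1470 = \frac{3767}{2}$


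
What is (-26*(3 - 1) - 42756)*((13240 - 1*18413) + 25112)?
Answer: -853548712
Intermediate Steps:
(-26*(3 - 1) - 42756)*((13240 - 1*18413) + 25112) = (-26*2 - 42756)*((13240 - 18413) + 25112) = (-52 - 42756)*(-5173 + 25112) = -42808*19939 = -853548712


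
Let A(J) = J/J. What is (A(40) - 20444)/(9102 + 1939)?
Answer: -20443/11041 ≈ -1.8516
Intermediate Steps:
A(J) = 1
(A(40) - 20444)/(9102 + 1939) = (1 - 20444)/(9102 + 1939) = -20443/11041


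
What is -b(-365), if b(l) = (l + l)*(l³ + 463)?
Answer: -35497463260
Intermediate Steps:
b(l) = 2*l*(463 + l³) (b(l) = (2*l)*(463 + l³) = 2*l*(463 + l³))
-b(-365) = -2*(-365)*(463 + (-365)³) = -2*(-365)*(463 - 48627125) = -2*(-365)*(-48626662) = -1*35497463260 = -35497463260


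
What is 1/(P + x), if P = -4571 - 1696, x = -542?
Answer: -1/6809 ≈ -0.00014686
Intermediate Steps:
P = -6267
1/(P + x) = 1/(-6267 - 542) = 1/(-6809) = -1/6809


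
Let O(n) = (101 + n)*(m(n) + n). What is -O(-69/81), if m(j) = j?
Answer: 124384/729 ≈ 170.62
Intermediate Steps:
O(n) = 2*n*(101 + n) (O(n) = (101 + n)*(n + n) = (101 + n)*(2*n) = 2*n*(101 + n))
-O(-69/81) = -2*(-69/81)*(101 - 69/81) = -2*(-69*1/81)*(101 - 69*1/81) = -2*(-23)*(101 - 23/27)/27 = -2*(-23)*2704/(27*27) = -1*(-124384/729) = 124384/729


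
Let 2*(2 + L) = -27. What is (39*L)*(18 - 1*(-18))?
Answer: -21762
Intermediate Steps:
L = -31/2 (L = -2 + (½)*(-27) = -2 - 27/2 = -31/2 ≈ -15.500)
(39*L)*(18 - 1*(-18)) = (39*(-31/2))*(18 - 1*(-18)) = -1209*(18 + 18)/2 = -1209/2*36 = -21762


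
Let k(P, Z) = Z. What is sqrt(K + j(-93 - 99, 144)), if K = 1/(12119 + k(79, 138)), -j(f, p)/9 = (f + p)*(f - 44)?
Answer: I*sqrt(15316661751391)/12257 ≈ 319.3*I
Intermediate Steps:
j(f, p) = -9*(-44 + f)*(f + p) (j(f, p) = -9*(f + p)*(f - 44) = -9*(f + p)*(-44 + f) = -9*(-44 + f)*(f + p))
K = 1/12257 (K = 1/(12119 + 138) = 1/12257 ≈ 8.1586e-5)
sqrt(K + j(-93 - 99, 144)) = sqrt(1/12257 + (-9*(-93 - 99)**2 + 396*(-93 - 99) + 396*144 - 9*(-93 - 99)*144)) = sqrt(1/12257 + (-9*(-192)**2 + 396*(-192) + 57024 - 9*(-192)*144)) = sqrt(1/12257 + (-9*36864 - 76032 + 57024 + 248832)) = sqrt(1/12257 + (-331776 - 76032 + 57024 + 248832)) = sqrt(1/12257 - 101952) = sqrt(-1249625663/12257) = I*sqrt(15316661751391)/12257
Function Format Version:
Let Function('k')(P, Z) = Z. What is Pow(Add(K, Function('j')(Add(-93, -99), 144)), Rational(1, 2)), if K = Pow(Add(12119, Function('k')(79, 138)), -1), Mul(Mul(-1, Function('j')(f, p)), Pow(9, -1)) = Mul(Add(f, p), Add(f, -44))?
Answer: Mul(Rational(1, 12257), I, Pow(15316661751391, Rational(1, 2))) ≈ Mul(319.30, I)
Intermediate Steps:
Function('j')(f, p) = Mul(-9, Add(-44, f), Add(f, p)) (Function('j')(f, p) = Mul(-9, Mul(Add(f, p), Add(f, -44))) = Mul(-9, Mul(Add(f, p), Add(-44, f))) = Mul(-9, Mul(Add(-44, f), Add(f, p))) = Mul(-9, Add(-44, f), Add(f, p)))
K = Rational(1, 12257) (K = Pow(Add(12119, 138), -1) = Pow(12257, -1) = Rational(1, 12257) ≈ 8.1586e-5)
Pow(Add(K, Function('j')(Add(-93, -99), 144)), Rational(1, 2)) = Pow(Add(Rational(1, 12257), Add(Mul(-9, Pow(Add(-93, -99), 2)), Mul(396, Add(-93, -99)), Mul(396, 144), Mul(-9, Add(-93, -99), 144))), Rational(1, 2)) = Pow(Add(Rational(1, 12257), Add(Mul(-9, Pow(-192, 2)), Mul(396, -192), 57024, Mul(-9, -192, 144))), Rational(1, 2)) = Pow(Add(Rational(1, 12257), Add(Mul(-9, 36864), -76032, 57024, 248832)), Rational(1, 2)) = Pow(Add(Rational(1, 12257), Add(-331776, -76032, 57024, 248832)), Rational(1, 2)) = Pow(Add(Rational(1, 12257), -101952), Rational(1, 2)) = Pow(Rational(-1249625663, 12257), Rational(1, 2)) = Mul(Rational(1, 12257), I, Pow(15316661751391, Rational(1, 2)))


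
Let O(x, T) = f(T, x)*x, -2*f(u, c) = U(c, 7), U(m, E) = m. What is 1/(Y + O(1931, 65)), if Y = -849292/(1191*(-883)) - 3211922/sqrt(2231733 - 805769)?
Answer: -2940274350203569762354854/5481776378950350114205996205935 + 7104604652246360196*sqrt(356491)/5481776378950350114205996205935 ≈ -5.3560e-7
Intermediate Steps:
f(u, c) = -c/2
O(x, T) = -x**2/2 (O(x, T) = (-x/2)*x = -x**2/2)
Y = 849292/1051653 - 1605961*sqrt(356491)/356491 (Y = -849292/(-1051653) - 3211922*sqrt(356491)/712982 = -849292*(-1/1051653) - 3211922*sqrt(356491)/712982 = 849292/1051653 - 1605961*sqrt(356491)/356491 ≈ -2688.9)
1/(Y + O(1931, 65)) = 1/((849292/1051653 - 1605961*sqrt(356491)/356491) - 1/2*1931**2) = 1/((849292/1051653 - 1605961*sqrt(356491)/356491) - 1/2*3728761) = 1/((849292/1051653 - 1605961*sqrt(356491)/356491) - 3728761/2) = 1/(-3921360993349/2103306 - 1605961*sqrt(356491)/356491)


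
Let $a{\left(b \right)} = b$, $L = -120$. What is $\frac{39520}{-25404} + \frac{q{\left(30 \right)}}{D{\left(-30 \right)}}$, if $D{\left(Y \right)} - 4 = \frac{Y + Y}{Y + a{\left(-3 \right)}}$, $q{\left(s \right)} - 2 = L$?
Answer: $- \frac{4437959}{203232} \approx -21.837$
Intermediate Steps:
$q{\left(s \right)} = -118$ ($q{\left(s \right)} = 2 - 120 = -118$)
$D{\left(Y \right)} = 4 + \frac{2 Y}{-3 + Y}$ ($D{\left(Y \right)} = 4 + \frac{Y + Y}{Y - 3} = 4 + \frac{2 Y}{-3 + Y}$)
$\frac{39520}{-25404} + \frac{q{\left(30 \right)}}{D{\left(-30 \right)}} = \frac{39520}{-25404} - \frac{118}{6 \frac{1}{-3 - 30} \left(-2 - 30\right)} = 39520 \left(- \frac{1}{25404}\right) - \frac{118}{6 \frac{1}{-33} \left(-32\right)} = - \frac{9880}{6351} - \frac{118}{6 \left(- \frac{1}{33}\right) \left(-32\right)} = - \frac{9880}{6351} - \frac{118}{\frac{64}{11}} = - \frac{9880}{6351} - \frac{649}{32} = - \frac{4437959}{203232}$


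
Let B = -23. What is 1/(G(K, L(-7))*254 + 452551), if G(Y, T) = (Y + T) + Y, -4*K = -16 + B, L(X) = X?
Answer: 1/455726 ≈ 2.1943e-6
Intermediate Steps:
K = 39/4 (K = -(-16 - 23)/4 = -¼*(-39) = 39/4 ≈ 9.7500)
G(Y, T) = T + 2*Y (G(Y, T) = (T + Y) + Y = T + 2*Y)
1/(G(K, L(-7))*254 + 452551) = 1/((-7 + 2*(39/4))*254 + 452551) = 1/((-7 + 39/2)*254 + 452551) = 1/((25/2)*254 + 452551) = 1/(3175 + 452551) = 1/455726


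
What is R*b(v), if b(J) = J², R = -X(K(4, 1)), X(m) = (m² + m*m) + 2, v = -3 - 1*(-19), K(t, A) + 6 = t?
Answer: -2560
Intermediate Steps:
K(t, A) = -6 + t
v = 16 (v = -3 + 19 = 16)
X(m) = 2 + 2*m² (X(m) = (m² + m²) + 2 = 2*m² + 2 = 2 + 2*m²)
R = -10 (R = -(2 + 2*(-6 + 4)²) = -(2 + 2*(-2)²) = -(2 + 2*4) = -(2 + 8) = -1*10 = -10)
R*b(v) = -10*16² = -10*256 = -2560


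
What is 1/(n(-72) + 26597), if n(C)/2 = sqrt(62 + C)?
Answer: 26597/707400449 - 2*I*sqrt(10)/707400449 ≈ 3.7598e-5 - 8.9406e-9*I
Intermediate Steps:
n(C) = 2*sqrt(62 + C)
1/(n(-72) + 26597) = 1/(2*sqrt(62 - 72) + 26597) = 1/(2*sqrt(-10) + 26597) = 1/(2*(I*sqrt(10)) + 26597) = 1/(2*I*sqrt(10) + 26597) = 1/(26597 + 2*I*sqrt(10))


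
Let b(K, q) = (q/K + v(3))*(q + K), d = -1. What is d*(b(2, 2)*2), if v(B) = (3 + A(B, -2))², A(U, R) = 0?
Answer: -80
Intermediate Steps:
v(B) = 9 (v(B) = (3 + 0)² = 3² = 9)
b(K, q) = (9 + q/K)*(K + q) (b(K, q) = (q/K + 9)*(q + K) = (9 + q/K)*(K + q))
d*(b(2, 2)*2) = -(9*2 + 10*2 + 2²/2)*2 = -(18 + 20 + (½)*4)*2 = -(18 + 20 + 2)*2 = -40*2 = -1*80 = -80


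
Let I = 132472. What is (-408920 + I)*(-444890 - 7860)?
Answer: 125161832000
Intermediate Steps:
(-408920 + I)*(-444890 - 7860) = (-408920 + 132472)*(-444890 - 7860) = -276448*(-452750) = 125161832000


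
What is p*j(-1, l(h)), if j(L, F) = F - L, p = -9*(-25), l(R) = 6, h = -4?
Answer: 1575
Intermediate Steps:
p = 225
p*j(-1, l(h)) = 225*(6 - 1*(-1)) = 225*(6 + 1) = 225*7 = 1575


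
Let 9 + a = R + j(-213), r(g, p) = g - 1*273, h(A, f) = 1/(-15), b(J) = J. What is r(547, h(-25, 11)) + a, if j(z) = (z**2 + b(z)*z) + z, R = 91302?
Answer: 182092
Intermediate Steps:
h(A, f) = -1/15
r(g, p) = -273 + g (r(g, p) = g - 273 = -273 + g)
j(z) = z + 2*z**2 (j(z) = (z**2 + z*z) + z = (z**2 + z**2) + z = 2*z**2 + z = z + 2*z**2)
a = 181818 (a = -9 + (91302 - 213*(1 + 2*(-213))) = -9 + (91302 - 213*(1 - 426)) = -9 + (91302 - 213*(-425)) = -9 + (91302 + 90525) = -9 + 181827 = 181818)
r(547, h(-25, 11)) + a = (-273 + 547) + 181818 = 274 + 181818 = 182092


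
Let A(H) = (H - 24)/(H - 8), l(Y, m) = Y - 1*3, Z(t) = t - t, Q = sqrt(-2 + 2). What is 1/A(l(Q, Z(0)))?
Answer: 11/27 ≈ 0.40741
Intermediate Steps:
Q = 0 (Q = sqrt(0) = 0)
Z(t) = 0
l(Y, m) = -3 + Y (l(Y, m) = Y - 3 = -3 + Y)
A(H) = (-24 + H)/(-8 + H)
1/A(l(Q, Z(0))) = 1/((-24 + (-3 + 0))/(-8 + (-3 + 0))) = 1/((-24 - 3)/(-8 - 3)) = 1/(-27/(-11)) = 1/(-1/11*(-27)) = 1/(27/11) = 11/27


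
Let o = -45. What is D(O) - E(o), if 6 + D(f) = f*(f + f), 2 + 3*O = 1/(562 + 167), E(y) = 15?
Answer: -96196651/4782969 ≈ -20.112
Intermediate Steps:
O = -1457/2187 (O = -2/3 + 1/(3*(562 + 167)) = -2/3 + (1/3)/729 = -2/3 + (1/3)*(1/729) = -2/3 + 1/2187 = -1457/2187 ≈ -0.66621)
D(f) = -6 + 2*f**2 (D(f) = -6 + f*(f + f) = -6 + f*(2*f) = -6 + 2*f**2)
D(O) - E(o) = (-6 + 2*(-1457/2187)**2) - 1*15 = (-6 + 2*(2122849/4782969)) - 15 = (-6 + 4245698/4782969) - 15 = -24452116/4782969 - 15 = -96196651/4782969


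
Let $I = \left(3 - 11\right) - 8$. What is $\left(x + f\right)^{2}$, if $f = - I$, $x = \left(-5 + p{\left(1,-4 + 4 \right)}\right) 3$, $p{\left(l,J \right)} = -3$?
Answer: $64$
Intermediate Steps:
$I = -16$ ($I = -8 - 8 = -16$)
$x = -24$ ($x = \left(-5 - 3\right) 3 = \left(-8\right) 3 = -24$)
$f = 16$ ($f = \left(-1\right) \left(-16\right) = 16$)
$\left(x + f\right)^{2} = \left(-24 + 16\right)^{2} = \left(-8\right)^{2} = 64$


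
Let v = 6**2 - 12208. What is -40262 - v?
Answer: -28090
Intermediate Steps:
v = -12172 (v = 36 - 12208 = -12172)
-40262 - v = -40262 - 1*(-12172) = -40262 + 12172 = -28090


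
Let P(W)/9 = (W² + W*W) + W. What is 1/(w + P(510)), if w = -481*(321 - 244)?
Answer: 1/4649353 ≈ 2.1508e-7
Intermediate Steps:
w = -37037 (w = -481*77 = -37037)
P(W) = 9*W + 18*W² (P(W) = 9*((W² + W*W) + W) = 9*((W² + W²) + W) = 9*(2*W² + W) = 9*(W + 2*W²) = 9*W + 18*W²)
1/(w + P(510)) = 1/(-37037 + 9*510*(1 + 2*510)) = 1/(-37037 + 9*510*(1 + 1020)) = 1/(-37037 + 9*510*1021) = 1/(-37037 + 4686390) = 1/4649353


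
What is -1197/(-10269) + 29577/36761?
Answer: 5519510/5992043 ≈ 0.92114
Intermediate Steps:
-1197/(-10269) + 29577/36761 = -1197*(-1/10269) + 29577*(1/36761) = 19/163 + 29577/36761 = 5519510/5992043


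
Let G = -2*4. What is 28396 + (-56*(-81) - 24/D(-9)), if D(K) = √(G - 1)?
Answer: 32932 + 8*I ≈ 32932.0 + 8.0*I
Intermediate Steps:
G = -8
D(K) = 3*I (D(K) = √(-8 - 1) = √(-9) = 3*I)
28396 + (-56*(-81) - 24/D(-9)) = 28396 + (-56*(-81) - 24*(-I/3)) = 28396 + (4536 - (-8)*I) = 28396 + (4536 + 8*I) = 32932 + 8*I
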